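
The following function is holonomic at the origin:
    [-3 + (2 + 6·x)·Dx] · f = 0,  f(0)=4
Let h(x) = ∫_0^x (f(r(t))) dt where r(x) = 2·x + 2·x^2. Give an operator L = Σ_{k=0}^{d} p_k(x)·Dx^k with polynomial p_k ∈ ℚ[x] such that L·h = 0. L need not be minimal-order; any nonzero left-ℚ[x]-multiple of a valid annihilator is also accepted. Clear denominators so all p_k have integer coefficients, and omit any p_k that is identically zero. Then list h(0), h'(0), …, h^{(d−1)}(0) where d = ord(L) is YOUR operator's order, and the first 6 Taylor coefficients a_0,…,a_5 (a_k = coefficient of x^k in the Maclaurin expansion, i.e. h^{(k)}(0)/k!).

L = (-3 - 6·x)·Dx + (1 + 6·x + 6·x^2)·Dx^2  (order 2).
h: a_k = 0, 4, 6, -2, 9/2, -117/10, …
ICs: h(0) = 0, h′(0) = 4.

f: a_k = 4, 6, -9/2, 27/4, -405/32, 1701/64, …
Substitute x→r, Dx→(1/r')Dx; clear ⇒ L₀.
h=∫₀ˣh₀: take L = L₀·Dx.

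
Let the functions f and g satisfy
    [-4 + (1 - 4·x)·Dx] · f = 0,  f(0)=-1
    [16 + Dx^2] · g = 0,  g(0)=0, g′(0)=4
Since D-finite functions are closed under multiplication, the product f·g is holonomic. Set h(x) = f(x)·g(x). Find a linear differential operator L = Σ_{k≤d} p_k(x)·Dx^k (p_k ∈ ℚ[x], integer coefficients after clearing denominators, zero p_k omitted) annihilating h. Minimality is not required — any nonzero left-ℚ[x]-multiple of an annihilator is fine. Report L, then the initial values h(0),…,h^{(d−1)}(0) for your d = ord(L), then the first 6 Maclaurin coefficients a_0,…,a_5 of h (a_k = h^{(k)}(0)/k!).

L = (-16 + 64·x) + 8·Dx + (-1 + 4·x)·Dx^2  (order 2).
h: a_k = 0, -4, -16, -160/3, -640/3, -12928/15, …
ICs: h(0) = 0, h′(0) = -4.

f: a_k = -1, -4, -16, -64, -256, -1024, …
g: a_k = 0, 4, 0, -32/3, 0, 128/15, …
f·g: L₀ = L_f ⊗_s L_g, ord ≤ 1·2.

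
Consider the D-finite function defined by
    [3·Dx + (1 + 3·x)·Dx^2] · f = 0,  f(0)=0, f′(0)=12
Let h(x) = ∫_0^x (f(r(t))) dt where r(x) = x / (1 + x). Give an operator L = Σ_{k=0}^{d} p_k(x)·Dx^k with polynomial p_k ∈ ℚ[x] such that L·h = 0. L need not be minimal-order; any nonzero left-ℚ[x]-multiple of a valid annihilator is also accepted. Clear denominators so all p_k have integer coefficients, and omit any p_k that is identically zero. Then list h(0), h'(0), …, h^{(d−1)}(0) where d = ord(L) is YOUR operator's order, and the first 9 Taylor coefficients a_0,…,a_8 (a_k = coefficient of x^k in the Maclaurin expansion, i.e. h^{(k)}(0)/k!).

f: a_k = 0, 12, -18, 36, -81, 972/5, -486, 8748/7, -6561/2, …
Change of var in L_f (x↦r) gives L₀.
Integrate: L := L₀·Dx.
L = (5 + 8·x)·Dx^2 + (1 + 5·x + 4·x^2)·Dx^3  (order 3).
h: a_k = 0, 0, 6, -10, 21, -51, 682/5, -390, 16383/14, …
ICs: h(0) = 0, h′(0) = 0, h′′(0) = 12.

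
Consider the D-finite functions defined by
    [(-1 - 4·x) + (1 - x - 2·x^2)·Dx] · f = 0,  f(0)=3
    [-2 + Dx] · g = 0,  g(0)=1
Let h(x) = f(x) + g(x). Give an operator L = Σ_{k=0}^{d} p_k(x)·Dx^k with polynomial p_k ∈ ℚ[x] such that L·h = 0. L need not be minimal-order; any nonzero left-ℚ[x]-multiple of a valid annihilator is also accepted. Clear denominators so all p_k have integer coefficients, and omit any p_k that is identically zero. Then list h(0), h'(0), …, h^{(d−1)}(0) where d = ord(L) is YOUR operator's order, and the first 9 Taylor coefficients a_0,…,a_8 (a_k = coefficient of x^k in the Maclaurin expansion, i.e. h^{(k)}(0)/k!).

f: a_k = 3, 3, 9, 15, 33, 63, 129, 255, 513, …
g: a_k = 1, 2, 2, 4/3, 2/3, 4/15, 4/45, 8/315, 2/315, …
h₀=f+g: left-lcm gives L₀, ord ≤ 2.
L = (-8 - 12·x - 72·x^2 - 32·x^3) + (2 + 20·x + 36·x^2 - 16·x^3 - 16·x^4)·Dx + (1 - 7·x + 16·x^3 + 8·x^4)·Dx^2  (order 2).
h: a_k = 4, 5, 11, 49/3, 101/3, 949/15, 5809/45, 80333/315, 161597/315, …
ICs: h(0) = 4, h′(0) = 5.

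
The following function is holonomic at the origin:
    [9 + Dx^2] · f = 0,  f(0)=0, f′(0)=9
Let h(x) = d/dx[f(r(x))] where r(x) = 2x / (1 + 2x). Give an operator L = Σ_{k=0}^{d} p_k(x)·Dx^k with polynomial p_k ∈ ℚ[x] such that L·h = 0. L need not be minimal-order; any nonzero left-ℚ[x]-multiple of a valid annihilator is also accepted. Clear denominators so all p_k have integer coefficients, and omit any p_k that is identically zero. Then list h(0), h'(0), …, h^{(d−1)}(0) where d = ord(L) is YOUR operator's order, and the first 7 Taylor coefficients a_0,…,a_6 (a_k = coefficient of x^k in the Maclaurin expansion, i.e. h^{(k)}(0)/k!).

L = (60 + 96·x + 96·x^2) + (12 + 72·x + 144·x^2 + 96·x^3)·Dx + (1 + 8·x + 24·x^2 + 32·x^3 + 16·x^4)·Dx^2  (order 2).
h: a_k = 18, -72, -108, 2016, -10548, 36720, -464472/5, …
ICs: h(0) = 18, h′(0) = -72.

f: a_k = 0, 9, 0, -27/2, 0, 243/40, 0, …
h₀=f(r): pull back L_f along r ⇒ L₀.
h=h₀': d/dx-closure on L₀ ⇒ L.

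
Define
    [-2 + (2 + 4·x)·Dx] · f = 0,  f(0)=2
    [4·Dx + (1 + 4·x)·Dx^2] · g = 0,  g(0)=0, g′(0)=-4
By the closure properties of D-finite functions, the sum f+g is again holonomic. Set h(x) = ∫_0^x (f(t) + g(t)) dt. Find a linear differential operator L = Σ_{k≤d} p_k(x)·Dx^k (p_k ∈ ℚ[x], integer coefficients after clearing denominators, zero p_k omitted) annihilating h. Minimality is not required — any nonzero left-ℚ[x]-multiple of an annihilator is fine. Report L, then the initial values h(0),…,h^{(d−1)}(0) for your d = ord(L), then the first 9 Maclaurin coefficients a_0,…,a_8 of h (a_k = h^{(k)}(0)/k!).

f: a_k = 2, 2, -1, 1, -5/4, 7/4, -21/8, 33/8, -429/64, …
g: a_k = 0, -4, 8, -64/3, 64, -1024/5, 2048/3, -16384/7, 8192, …
Sum ⇒ L₀ = lclm(L_f,L_g) in ℚ(x)⟨Dx⟩.
∫: right-multiply L₀ by Dx.
L = (20 + 16·x)·Dx^2 + (29 + 104·x + 80·x^2)·Dx^3 + (3 + 22·x + 48·x^2 + 32·x^3)·Dx^4  (order 4).
h: a_k = 0, 2, -1, 7/3, -61/12, 251/20, -4061/120, 16321/168, -130841/448, …
ICs: h(0) = 0, h′(0) = 2, h′′(0) = -2, h′′′(0) = 14.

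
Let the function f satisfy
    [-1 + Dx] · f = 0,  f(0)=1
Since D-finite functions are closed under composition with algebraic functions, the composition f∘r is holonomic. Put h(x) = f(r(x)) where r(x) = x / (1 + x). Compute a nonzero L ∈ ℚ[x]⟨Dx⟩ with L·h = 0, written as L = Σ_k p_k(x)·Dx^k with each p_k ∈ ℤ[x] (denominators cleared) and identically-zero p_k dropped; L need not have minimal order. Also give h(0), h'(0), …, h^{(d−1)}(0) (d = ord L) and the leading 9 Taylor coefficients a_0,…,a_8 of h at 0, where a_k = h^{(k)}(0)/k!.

L = -1 + (1 + 2·x + x^2)·Dx  (order 1).
h: a_k = 1, 1, -1/2, 1/6, 1/24, -19/120, 151/720, -1091/5040, 7841/40320, …
ICs: h(0) = 1.

f: a_k = 1, 1, 1/2, 1/6, 1/24, 1/120, 1/720, 1/5040, 1/40320, …
f∘r: x↦r, Dx↦Dx/r' in L_f ⇒ L₀.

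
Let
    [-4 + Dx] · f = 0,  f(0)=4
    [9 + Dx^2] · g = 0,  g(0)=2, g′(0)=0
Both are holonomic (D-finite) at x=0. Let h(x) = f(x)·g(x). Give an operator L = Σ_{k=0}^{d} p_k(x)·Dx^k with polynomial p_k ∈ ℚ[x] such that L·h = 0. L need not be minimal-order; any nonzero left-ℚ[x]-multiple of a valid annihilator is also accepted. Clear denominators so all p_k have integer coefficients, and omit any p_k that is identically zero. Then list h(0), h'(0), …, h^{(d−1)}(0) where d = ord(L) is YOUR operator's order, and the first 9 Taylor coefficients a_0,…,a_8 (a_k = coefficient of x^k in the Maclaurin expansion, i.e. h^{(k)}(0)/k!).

L = 25 - 8·Dx + Dx^2  (order 2).
h: a_k = 8, 32, 28, -176/3, -527/3, -3116/15, -11753/90, -8062/315, 164833/5040, …
ICs: h(0) = 8, h′(0) = 32.

f: a_k = 4, 16, 32, 128/3, 128/3, 512/15, 1024/45, 4096/315, 2048/315, …
g: a_k = 2, 0, -9, 0, 27/4, 0, -81/40, 0, 729/2240, …
Sym-product of L_f,L_g gives L₀ (≤ ord 2).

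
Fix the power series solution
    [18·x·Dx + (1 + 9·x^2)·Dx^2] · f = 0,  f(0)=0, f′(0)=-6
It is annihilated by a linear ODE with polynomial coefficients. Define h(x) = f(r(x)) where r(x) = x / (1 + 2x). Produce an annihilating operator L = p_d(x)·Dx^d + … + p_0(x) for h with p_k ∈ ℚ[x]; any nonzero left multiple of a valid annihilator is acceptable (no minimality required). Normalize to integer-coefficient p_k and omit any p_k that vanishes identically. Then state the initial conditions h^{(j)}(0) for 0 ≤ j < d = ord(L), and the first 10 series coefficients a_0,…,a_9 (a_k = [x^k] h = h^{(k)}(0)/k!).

L = (4 + 26·x)·Dx + (1 + 4·x + 13·x^2)·Dx^2  (order 2).
h: a_k = 0, -6, 12, -6, -60, 1194/5, -276, -8898/7, 7140, -12534, …
ICs: h(0) = 0, h′(0) = -6.

f: a_k = 0, -6, 0, 18, 0, -486/5, 0, 4374/7, 0, -4374, …
h₀=f(r): pull back L_f along r ⇒ L₀.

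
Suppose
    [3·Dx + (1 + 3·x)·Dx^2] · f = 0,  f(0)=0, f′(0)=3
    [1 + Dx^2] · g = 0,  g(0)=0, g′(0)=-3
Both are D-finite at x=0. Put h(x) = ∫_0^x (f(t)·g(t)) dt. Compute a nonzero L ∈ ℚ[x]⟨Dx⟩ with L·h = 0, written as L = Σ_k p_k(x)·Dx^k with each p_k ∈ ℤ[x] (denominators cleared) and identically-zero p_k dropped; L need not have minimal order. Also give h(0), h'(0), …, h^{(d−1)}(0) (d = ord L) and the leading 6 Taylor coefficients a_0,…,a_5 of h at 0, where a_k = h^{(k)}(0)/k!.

f: a_k = 0, 3, -9/2, 9, -81/4, 243/5, …
g: a_k = 0, -3, 0, 1/2, 0, -1/40, …
Product ⇒ symmetric product L₀, ord ≤ 4.
h=∫₀ˣh₀: take L = L₀·Dx.
L = (-203 - 222·x - 189·x^2 + 432·x^3 + 324·x^4)·Dx + (-84 - 108·x + 648·x^2 + 648·x^3)·Dx^2 + (-208 - 228·x - 54·x^2 + 864·x^3 + 648·x^4)·Dx^3 + (-84 - 108·x + 648·x^2 + 648·x^3)·Dx^4 + (-5 - 6·x + 135·x^2 + 432·x^3 + 324·x^4)·Dx^5  (order 5).
h: a_k = 0, 0, 0, -3, 27/8, -51/10, …
ICs: h(0) = 0, h′(0) = 0, h′′(0) = 0, h′′′(0) = -18, h′′′′(0) = 81.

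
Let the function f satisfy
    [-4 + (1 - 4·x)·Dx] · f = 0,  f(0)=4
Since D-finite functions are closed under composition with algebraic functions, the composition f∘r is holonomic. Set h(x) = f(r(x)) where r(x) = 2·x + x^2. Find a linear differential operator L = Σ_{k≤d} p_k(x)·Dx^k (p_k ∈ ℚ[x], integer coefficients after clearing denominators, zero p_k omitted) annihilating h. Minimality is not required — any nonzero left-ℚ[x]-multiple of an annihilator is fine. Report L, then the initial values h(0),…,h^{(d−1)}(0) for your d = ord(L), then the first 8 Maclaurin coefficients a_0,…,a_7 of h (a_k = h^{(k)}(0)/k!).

L = (8 + 8·x) + (-1 + 8·x + 4·x^2)·Dx  (order 1).
h: a_k = 4, 32, 272, 2304, 19520, 165376, 1401088, 11870208, …
ICs: h(0) = 4.

f: a_k = 4, 16, 64, 256, 1024, 4096, 16384, 65536, …
L₀ from L_f via x↦r, Dx↦r'^{-1}Dx.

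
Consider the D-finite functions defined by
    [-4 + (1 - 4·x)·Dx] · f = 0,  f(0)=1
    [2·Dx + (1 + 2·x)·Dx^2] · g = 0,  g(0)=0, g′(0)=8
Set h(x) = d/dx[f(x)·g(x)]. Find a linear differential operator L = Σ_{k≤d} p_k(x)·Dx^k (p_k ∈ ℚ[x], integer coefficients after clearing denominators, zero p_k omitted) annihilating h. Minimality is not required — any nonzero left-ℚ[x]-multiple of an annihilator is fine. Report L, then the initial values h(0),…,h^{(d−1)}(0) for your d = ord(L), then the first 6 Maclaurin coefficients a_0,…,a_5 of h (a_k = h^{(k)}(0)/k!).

f: a_k = 1, 4, 16, 64, 256, 1024, …
g: a_k = 0, 8, -8, 32/3, -16, 128/5, …
L₀ := L_f ⊗_s L_g (sym. prod.), ord ≤ 2.
Derive L from L₀ (diff closure).
L = 32 + (8 + 40·x)·Dx + (-1 + 2·x + 8·x^2)·Dx^2  (order 2).
h: a_k = 8, 48, 320, 4928/3, 25024/3, 198912/5, …
ICs: h(0) = 8, h′(0) = 48.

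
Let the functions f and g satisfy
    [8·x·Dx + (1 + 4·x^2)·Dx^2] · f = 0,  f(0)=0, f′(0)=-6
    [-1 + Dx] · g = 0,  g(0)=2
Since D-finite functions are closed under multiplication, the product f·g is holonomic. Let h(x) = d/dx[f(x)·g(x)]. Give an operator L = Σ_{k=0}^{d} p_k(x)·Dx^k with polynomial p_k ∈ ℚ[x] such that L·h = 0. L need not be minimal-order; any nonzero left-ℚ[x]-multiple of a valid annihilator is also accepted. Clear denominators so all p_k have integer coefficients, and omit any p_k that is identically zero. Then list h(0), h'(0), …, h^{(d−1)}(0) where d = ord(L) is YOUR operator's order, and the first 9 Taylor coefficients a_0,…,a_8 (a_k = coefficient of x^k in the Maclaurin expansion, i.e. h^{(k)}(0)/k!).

L = (-7 - 16·x + 104·x^2 - 64·x^3 + 16·x^4) + (6 + 24·x - 112·x^2 + 96·x^3 - 32·x^4)·Dx + (1 - 8·x + 8·x^2 - 32·x^3 + 16·x^4)·Dx^2  (order 2).
h: a_k = -12, -24, 30, 56, -309/2, -215, 12763/20, 86894/105, -2903587/1120, …
ICs: h(0) = -12, h′(0) = -24.

f: a_k = 0, -6, 0, 8, 0, -96/5, 0, 384/7, 0, …
g: a_k = 2, 2, 1, 1/3, 1/12, 1/60, 1/360, 1/2520, 1/20160, …
Sym-product of L_f,L_g gives L₀ (≤ ord 2).
Differentiate: ansatz ord ≤ ord L₀ ⇒ L.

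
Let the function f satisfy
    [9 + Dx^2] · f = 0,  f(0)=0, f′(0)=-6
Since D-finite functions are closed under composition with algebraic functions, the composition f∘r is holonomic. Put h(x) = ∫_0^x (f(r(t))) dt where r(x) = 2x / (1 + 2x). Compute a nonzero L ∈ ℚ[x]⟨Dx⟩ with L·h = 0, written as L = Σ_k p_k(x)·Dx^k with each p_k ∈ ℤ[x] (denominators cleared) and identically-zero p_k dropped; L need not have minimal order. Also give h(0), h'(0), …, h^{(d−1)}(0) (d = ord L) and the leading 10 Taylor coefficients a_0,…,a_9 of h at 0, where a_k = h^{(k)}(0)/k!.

L = 36·Dx + (4 + 24·x + 48·x^2 + 32·x^3)·Dx^2 + (1 + 8·x + 24·x^2 + 32·x^3 + 16·x^4)·Dx^3  (order 3).
h: a_k = 0, 0, -6, 8, 6, -336/5, 1172/5, -4080/7, 38706/35, -20192/15, …
ICs: h(0) = 0, h′(0) = 0, h′′(0) = -12.

f: a_k = 0, -6, 0, 9, 0, -81/20, 0, 243/280, 0, -243/2240, …
Substitute x→r, Dx→(1/r')Dx; clear ⇒ L₀.
Integrate: L := L₀·Dx.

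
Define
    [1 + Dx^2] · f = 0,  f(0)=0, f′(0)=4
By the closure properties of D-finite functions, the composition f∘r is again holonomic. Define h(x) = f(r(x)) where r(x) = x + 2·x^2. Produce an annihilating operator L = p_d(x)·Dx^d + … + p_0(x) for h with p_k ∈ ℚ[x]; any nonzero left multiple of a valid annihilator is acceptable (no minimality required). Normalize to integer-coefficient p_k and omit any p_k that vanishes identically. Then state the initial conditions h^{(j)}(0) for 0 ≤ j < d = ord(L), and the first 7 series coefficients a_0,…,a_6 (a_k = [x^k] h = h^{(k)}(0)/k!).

f: a_k = 0, 4, 0, -2/3, 0, 1/30, 0, …
L₀ from L_f via x↦r, Dx↦r'^{-1}Dx.
L = (1 + 12·x + 48·x^2 + 64·x^3) - 4·Dx + (1 + 4·x)·Dx^2  (order 2).
h: a_k = 0, 4, 8, -2/3, -4, -239/30, -5, …
ICs: h(0) = 0, h′(0) = 4.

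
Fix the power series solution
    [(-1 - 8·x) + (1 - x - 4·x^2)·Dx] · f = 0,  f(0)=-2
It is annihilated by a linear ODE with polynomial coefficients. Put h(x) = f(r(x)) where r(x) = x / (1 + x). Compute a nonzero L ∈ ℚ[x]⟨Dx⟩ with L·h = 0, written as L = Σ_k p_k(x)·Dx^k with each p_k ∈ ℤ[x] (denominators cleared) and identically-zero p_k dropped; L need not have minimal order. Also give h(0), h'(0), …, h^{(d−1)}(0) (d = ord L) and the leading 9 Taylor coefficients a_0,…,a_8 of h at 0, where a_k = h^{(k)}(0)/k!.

f: a_k = -2, -2, -10, -18, -58, -130, -362, -882, -2330, …
Substitute x→r, Dx→(1/r')Dx; clear ⇒ L₀.
L = (1 + 9·x) + (-1 - 2·x + 3·x^2 + 4·x^3)·Dx  (order 1).
h: a_k = -2, -2, -8, 0, -32, 32, -160, 288, -928, …
ICs: h(0) = -2.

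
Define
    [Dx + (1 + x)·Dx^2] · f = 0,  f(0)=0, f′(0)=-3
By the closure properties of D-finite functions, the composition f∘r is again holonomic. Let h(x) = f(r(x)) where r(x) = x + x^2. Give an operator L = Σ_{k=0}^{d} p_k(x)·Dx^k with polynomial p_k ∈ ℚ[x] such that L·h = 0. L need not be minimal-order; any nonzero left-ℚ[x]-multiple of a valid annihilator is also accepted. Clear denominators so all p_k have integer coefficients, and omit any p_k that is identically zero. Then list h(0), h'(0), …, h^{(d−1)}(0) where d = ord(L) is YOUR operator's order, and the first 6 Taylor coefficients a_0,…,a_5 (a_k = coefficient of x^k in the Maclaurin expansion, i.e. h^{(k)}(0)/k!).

L = (-1 + 2·x + 2·x^2)·Dx + (1 + 3·x + 3·x^2 + 2·x^3)·Dx^2  (order 2).
h: a_k = 0, -3, -3/2, 2, -3/4, -3/5, …
ICs: h(0) = 0, h′(0) = -3.

f: a_k = 0, -3, 3/2, -1, 3/4, -3/5, …
Substitute x→r, Dx→(1/r')Dx; clear ⇒ L₀.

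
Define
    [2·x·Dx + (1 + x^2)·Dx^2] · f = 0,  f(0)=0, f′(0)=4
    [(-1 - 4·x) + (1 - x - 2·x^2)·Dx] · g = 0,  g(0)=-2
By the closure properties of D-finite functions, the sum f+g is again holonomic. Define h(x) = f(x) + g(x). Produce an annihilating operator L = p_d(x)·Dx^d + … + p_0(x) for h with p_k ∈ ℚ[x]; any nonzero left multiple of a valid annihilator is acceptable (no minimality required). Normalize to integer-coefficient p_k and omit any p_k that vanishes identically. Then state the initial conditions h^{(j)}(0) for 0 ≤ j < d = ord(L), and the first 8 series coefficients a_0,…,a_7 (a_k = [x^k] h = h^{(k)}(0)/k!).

L = (6 - 24·x - 162·x^2 - 240·x^3 - 384·x^4 - 48·x^6)·Dx + (-16 - 74·x - 88·x^2 - 226·x^3 - 212·x^4 - 304·x^5 - 12·x^6 - 48·x^7)·Dx^2 + (3 + 4·x + 8·x^2 - 28·x^3 - 27·x^4 - 36·x^5 - 40·x^6 - 4·x^7 - 8·x^8)·Dx^3  (order 3).
h: a_k = -2, 2, -6, -34/3, -22, -206/5, -86, -1194/7, …
ICs: h(0) = -2, h′(0) = 2, h′′(0) = -12.

f: a_k = 0, 4, 0, -4/3, 0, 4/5, 0, -4/7, …
g: a_k = -2, -2, -6, -10, -22, -42, -86, -170, …
h₀=f+g: left-lcm gives L₀, ord ≤ 3.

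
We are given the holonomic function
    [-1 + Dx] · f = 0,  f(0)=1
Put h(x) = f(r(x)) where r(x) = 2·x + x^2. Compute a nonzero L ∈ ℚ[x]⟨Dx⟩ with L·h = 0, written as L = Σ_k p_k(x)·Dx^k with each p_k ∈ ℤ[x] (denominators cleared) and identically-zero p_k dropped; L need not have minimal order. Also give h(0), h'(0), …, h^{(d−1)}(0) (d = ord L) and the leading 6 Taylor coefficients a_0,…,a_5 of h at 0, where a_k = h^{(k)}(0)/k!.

f: a_k = 1, 1, 1/2, 1/6, 1/24, 1/120, …
f∘r: x↦r, Dx↦Dx/r' in L_f ⇒ L₀.
L = (-2 - 2·x) + Dx  (order 1).
h: a_k = 1, 2, 3, 10/3, 19/6, 13/5, …
ICs: h(0) = 1.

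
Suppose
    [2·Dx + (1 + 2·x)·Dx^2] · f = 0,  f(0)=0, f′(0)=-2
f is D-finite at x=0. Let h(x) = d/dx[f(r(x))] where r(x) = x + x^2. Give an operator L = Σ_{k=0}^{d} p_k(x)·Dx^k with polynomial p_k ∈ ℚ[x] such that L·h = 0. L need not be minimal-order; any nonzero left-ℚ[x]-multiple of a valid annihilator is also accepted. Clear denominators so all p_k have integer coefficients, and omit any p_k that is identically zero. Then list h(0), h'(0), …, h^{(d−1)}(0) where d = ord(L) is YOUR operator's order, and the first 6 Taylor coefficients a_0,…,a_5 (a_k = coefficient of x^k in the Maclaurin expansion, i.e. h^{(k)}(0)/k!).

f: a_k = 0, -2, 2, -8/3, 4, -32/5, …
L₀ from L_f via x↦r, Dx↦r'^{-1}Dx.
Derive L from L₀ (diff closure).
L = (4·x + 4·x^2) + (1 + 4·x + 6·x^2 + 4·x^3)·Dx  (order 1).
h: a_k = -2, 0, 4, -8, 8, 0, …
ICs: h(0) = -2.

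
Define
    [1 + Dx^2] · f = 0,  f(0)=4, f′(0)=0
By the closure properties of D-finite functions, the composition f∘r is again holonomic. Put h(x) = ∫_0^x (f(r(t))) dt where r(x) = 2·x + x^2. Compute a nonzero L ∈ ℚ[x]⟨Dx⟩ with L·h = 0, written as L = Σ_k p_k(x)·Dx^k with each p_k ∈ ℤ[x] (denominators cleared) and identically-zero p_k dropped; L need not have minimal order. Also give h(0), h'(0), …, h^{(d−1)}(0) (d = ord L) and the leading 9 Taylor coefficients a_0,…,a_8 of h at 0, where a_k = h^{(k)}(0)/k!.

f: a_k = 4, 0, -2, 0, 1/6, 0, -1/180, 0, 1/10080, …
L₀ from L_f via x↦r, Dx↦r'^{-1}Dx.
h=∫₀ˣh₀: take L = L₀·Dx.
L = (4 + 12·x + 12·x^2 + 4·x^3)·Dx - Dx^2 + (1 + x)·Dx^3  (order 3).
h: a_k = 0, 4, 0, -8/3, -2, 2/15, 8/9, 164/315, 1/30, …
ICs: h(0) = 0, h′(0) = 4, h′′(0) = 0.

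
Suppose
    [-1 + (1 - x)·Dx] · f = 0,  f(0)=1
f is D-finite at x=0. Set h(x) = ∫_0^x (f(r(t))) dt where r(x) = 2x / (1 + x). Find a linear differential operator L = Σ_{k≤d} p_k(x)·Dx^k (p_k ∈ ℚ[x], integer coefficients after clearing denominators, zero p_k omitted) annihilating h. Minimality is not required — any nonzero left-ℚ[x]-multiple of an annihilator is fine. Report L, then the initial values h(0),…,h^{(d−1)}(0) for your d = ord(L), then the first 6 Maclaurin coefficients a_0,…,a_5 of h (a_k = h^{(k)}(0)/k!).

f: a_k = 1, 1, 1, 1, 1, 1, …
Change of var in L_f (x↦r) gives L₀.
Integrate: L := L₀·Dx.
L = 2·Dx + (-1 + x^2)·Dx^2  (order 2).
h: a_k = 0, 1, 1, 2/3, 1/2, 2/5, …
ICs: h(0) = 0, h′(0) = 1.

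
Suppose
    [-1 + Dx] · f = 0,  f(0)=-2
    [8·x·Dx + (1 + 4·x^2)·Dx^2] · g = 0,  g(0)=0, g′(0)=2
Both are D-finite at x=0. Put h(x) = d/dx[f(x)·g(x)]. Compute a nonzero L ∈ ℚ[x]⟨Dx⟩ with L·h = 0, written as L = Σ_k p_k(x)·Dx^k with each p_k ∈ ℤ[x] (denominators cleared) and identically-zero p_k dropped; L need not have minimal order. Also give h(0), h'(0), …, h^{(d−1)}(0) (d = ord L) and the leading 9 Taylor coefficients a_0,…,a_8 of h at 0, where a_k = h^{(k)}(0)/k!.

f: a_k = -2, -2, -1, -1/3, -1/12, -1/60, -1/360, -1/2520, -1/20160, …
g: a_k = 0, 2, 0, -8/3, 0, 32/5, 0, -128/7, 0, …
Product ⇒ symmetric product L₀, ord ≤ 2.
h₀' ⇒ L via d/dx closure of L₀.
L = (-7 - 16·x + 104·x^2 - 64·x^3 + 16·x^4) + (6 + 24·x - 112·x^2 + 96·x^3 - 32·x^4)·Dx + (1 - 8·x + 8·x^2 - 32·x^3 + 16·x^4)·Dx^2  (order 2).
h: a_k = -4, -8, 10, 56/3, -103/2, -215/3, 12763/60, 86894/315, -2903587/3360, …
ICs: h(0) = -4, h′(0) = -8.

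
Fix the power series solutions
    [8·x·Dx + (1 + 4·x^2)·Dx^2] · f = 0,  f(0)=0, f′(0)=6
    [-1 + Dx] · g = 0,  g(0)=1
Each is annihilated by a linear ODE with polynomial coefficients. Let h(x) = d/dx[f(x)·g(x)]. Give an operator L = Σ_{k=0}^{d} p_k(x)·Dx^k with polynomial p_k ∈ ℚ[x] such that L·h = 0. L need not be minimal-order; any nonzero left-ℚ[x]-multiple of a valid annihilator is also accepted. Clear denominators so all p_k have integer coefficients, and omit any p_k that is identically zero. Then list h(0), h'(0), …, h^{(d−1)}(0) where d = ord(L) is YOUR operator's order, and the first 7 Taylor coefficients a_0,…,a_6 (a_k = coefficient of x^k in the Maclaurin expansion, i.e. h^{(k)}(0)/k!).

L = (-7 - 16·x + 104·x^2 - 64·x^3 + 16·x^4) + (6 + 24·x - 112·x^2 + 96·x^3 - 32·x^4)·Dx + (1 - 8·x + 8·x^2 - 32·x^3 + 16·x^4)·Dx^2  (order 2).
h: a_k = 6, 12, -15, -28, 309/4, 215/2, -12763/40, …
ICs: h(0) = 6, h′(0) = 12.

f: a_k = 0, 6, 0, -8, 0, 96/5, 0, …
g: a_k = 1, 1, 1/2, 1/6, 1/24, 1/120, 1/720, …
Sym-product of L_f,L_g gives L₀ (≤ ord 2).
h=h₀': d/dx-closure on L₀ ⇒ L.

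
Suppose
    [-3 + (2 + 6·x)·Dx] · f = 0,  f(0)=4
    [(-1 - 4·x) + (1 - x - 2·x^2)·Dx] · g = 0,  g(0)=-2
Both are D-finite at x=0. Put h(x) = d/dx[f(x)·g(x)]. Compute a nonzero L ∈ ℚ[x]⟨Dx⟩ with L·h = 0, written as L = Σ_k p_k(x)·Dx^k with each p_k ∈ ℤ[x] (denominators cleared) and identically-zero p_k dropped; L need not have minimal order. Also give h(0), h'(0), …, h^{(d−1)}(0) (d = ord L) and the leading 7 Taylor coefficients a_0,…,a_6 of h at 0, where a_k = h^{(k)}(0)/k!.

f: a_k = 4, 6, -9/2, 27/4, -405/32, 1701/64, -15309/256, …
g: a_k = -2, -2, -6, -10, -22, -42, -86, …
Product ⇒ symmetric product L₀, ord ≤ 1.
Derive L from L₀ (diff closure).
L = (27 + 282·x + 663·x^2 + 660·x^3 + 540·x^4) + (-10 - 42·x - 30·x^2 + 98·x^3 + 312·x^4 + 216·x^5)·Dx  (order 1).
h: a_k = -20, -54, -483/2, -1747/4, -51735/32, -162093/64, -2420495/256, …
ICs: h(0) = -20.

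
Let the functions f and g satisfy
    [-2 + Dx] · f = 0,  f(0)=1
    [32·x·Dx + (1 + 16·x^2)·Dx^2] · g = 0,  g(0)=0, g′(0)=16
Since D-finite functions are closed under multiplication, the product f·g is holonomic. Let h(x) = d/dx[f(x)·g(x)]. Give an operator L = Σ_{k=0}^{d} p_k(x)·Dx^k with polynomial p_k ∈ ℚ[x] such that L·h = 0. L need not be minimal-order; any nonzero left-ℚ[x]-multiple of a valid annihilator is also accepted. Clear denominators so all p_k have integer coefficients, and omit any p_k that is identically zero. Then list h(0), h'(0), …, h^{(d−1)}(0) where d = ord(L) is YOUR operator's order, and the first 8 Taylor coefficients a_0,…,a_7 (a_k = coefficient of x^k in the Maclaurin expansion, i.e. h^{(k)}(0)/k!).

L = (-28 - 128·x + 1664·x^2 - 2048·x^3 + 1024·x^4) + (12 + 96·x - 896·x^2 + 1536·x^3 - 1024·x^4)·Dx + (1 - 16·x + 32·x^2 - 256·x^3 + 256·x^4)·Dx^2  (order 2).
h: a_k = 16, 64, -160, -1792/3, 3296, 27520/3, -816832/15, -44489728/315, …
ICs: h(0) = 16, h′(0) = 64.

f: a_k = 1, 2, 2, 4/3, 2/3, 4/15, 4/45, 8/315, …
g: a_k = 0, 16, 0, -256/3, 0, 4096/5, 0, -65536/7, …
h₀=f·g: eliminate ⇒ L₀, order ≤ 1·2.
Derive L from L₀ (diff closure).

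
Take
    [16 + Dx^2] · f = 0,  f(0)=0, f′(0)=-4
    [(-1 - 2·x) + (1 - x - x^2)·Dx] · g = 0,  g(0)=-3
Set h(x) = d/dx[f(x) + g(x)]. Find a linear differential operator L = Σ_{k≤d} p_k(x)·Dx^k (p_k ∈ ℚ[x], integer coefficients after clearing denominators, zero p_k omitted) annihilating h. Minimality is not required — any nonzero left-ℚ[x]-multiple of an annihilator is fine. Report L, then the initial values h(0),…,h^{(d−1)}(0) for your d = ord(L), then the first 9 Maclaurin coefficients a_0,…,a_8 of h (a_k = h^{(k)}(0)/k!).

f: a_k = 0, -4, 0, 32/3, 0, -128/15, 0, 1024/315, 0, …
g: a_k = -3, -3, -6, -9, -15, -24, -39, -63, -102, …
h₀=f+g: left-lcm gives L₀, ord ≤ 3.
Differentiate: ansatz ord ≤ ord L₀ ⇒ L.
L = (1472 + 2624·x + 2560·x^2 + 640·x^3 + 2240·x^4 + 2304·x^5 + 768·x^6) + (-272 - 112·x + 1008·x^2 - 160·x^3 - 800·x^4 + 576·x^5 + 896·x^6 + 256·x^7)·Dx + (92 + 164·x + 160·x^2 + 40·x^3 + 140·x^4 + 144·x^5 + 48·x^6)·Dx^2 + (-17 - 7·x + 63·x^2 - 10·x^3 - 50·x^4 + 36·x^5 + 56·x^6 + 16·x^7)·Dx^3  (order 3).
h: a_k = -7, -12, 5, -60, -488/3, -234, -18821/45, -816, -469823/315, …
ICs: h(0) = -7, h′(0) = -12, h′′(0) = 10.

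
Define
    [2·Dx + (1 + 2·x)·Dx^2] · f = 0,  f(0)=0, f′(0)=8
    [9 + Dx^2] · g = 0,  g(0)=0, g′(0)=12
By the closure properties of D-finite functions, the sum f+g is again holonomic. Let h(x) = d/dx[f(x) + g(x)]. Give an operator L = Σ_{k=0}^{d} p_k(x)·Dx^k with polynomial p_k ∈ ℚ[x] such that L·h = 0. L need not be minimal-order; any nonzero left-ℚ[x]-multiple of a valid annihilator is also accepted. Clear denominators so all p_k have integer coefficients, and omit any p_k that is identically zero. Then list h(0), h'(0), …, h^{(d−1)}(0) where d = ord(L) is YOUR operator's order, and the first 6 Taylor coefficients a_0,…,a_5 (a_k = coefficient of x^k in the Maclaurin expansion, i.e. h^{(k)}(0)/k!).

L = (594 + 648·x + 648·x^2) + (153 + 630·x + 972·x^2 + 648·x^3)·Dx + (66 + 72·x + 72·x^2)·Dx^2 + (17 + 70·x + 108·x^2 + 72·x^3)·Dx^3  (order 3).
h: a_k = 20, -16, -22, -64, 337/2, -256, …
ICs: h(0) = 20, h′(0) = -16, h′′(0) = -44.

f: a_k = 0, 8, -8, 32/3, -16, 128/5, …
g: a_k = 0, 12, 0, -18, 0, 81/10, …
Weyl lclm of L_f,L_g ⇒ L₀ (ord ≤ 4).
Derive L from L₀ (diff closure).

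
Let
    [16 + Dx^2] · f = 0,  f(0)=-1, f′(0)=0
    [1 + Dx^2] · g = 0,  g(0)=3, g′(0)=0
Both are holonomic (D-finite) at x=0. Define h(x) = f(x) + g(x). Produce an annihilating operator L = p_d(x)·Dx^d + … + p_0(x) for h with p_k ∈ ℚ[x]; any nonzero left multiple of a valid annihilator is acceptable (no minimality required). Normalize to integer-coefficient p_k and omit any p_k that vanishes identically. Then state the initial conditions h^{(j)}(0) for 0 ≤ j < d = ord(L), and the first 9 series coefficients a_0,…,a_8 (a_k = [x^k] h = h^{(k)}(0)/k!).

f: a_k = -1, 0, 8, 0, -32/3, 0, 256/45, 0, -512/315, …
g: a_k = 3, 0, -3/2, 0, 1/8, 0, -1/240, 0, 1/13440, …
Sum ⇒ L₀ = lclm(L_f,L_g) in ℚ(x)⟨Dx⟩.
L = 16 + 17·Dx^2 + Dx^4  (order 4).
h: a_k = 2, 0, 13/2, 0, -253/24, 0, 4093/720, 0, -65533/40320, …
ICs: h(0) = 2, h′(0) = 0, h′′(0) = 13, h′′′(0) = 0.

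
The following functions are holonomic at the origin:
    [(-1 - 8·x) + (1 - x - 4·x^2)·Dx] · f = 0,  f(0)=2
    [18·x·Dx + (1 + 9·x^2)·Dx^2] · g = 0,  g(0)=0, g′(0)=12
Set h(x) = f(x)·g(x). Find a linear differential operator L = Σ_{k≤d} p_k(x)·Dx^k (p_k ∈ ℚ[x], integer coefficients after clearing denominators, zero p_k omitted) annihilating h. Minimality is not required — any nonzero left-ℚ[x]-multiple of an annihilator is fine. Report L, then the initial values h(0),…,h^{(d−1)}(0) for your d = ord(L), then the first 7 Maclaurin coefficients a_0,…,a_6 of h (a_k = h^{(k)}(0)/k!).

L = (8 + 18·x + 216·x^2) + (2 - 2·x + 36·x^2 + 216·x^3)·Dx + (-1 + x - 5·x^2 + 9·x^3 + 36·x^4)·Dx^2  (order 2).
h: a_k = 0, 24, 24, 48, 144, 3624/5, 6504/5, …
ICs: h(0) = 0, h′(0) = 24.

f: a_k = 2, 2, 10, 18, 58, 130, 362, …
g: a_k = 0, 12, 0, -36, 0, 972/5, 0, …
f·g: L₀ = L_f ⊗_s L_g, ord ≤ 1·2.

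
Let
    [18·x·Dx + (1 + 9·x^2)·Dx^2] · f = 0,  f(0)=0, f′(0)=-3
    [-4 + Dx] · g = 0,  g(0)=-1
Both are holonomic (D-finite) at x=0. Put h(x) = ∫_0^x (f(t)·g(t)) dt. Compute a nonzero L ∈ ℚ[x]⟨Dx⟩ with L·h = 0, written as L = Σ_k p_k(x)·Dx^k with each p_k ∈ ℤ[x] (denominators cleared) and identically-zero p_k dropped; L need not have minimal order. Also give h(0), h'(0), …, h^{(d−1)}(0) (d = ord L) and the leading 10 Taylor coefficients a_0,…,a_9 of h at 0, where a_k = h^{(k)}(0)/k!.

f: a_k = 0, -3, 0, 9, 0, -243/5, 0, 2187/7, 0, -2187, …
g: a_k = -1, -4, -8, -32/3, -32/3, -128/15, -256/45, -1024/315, -512/315, -2048/2835, …
h₀=f·g: eliminate ⇒ L₀, order ≤ 2·1.
Integrate: L := L₀·Dx.
L = (16 - 72·x + 144·x^2)·Dx + (-8 + 18·x - 72·x^2)·Dx^2 + (1 + 9·x^2)·Dx^3  (order 3).
h: a_k = 0, 0, 3/2, 4, 15/4, -4/5, 43/30, 124/7, -269/840, -83828/945, …
ICs: h(0) = 0, h′(0) = 0, h′′(0) = 3.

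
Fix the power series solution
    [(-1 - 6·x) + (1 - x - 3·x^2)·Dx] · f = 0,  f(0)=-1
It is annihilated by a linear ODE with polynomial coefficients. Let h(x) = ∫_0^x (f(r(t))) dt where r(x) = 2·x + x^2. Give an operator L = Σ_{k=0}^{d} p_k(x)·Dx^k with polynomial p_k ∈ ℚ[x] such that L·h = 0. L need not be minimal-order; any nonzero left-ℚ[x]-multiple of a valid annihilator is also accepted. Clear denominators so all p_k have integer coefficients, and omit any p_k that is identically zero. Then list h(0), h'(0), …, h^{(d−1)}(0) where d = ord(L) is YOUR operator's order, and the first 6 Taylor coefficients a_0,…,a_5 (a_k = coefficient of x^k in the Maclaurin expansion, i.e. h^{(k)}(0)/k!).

f: a_k = -1, -1, -4, -7, -19, -40, …
h₀=f(r): pull back L_f along r ⇒ L₀.
∫: right-multiply L₀ by Dx.
L = (2 + 26·x + 36·x^2 + 12·x^3)·Dx + (-1 + 2·x + 13·x^2 + 12·x^3 + 3·x^4)·Dx^2  (order 2).
h: a_k = 0, -1, -1, -17/3, -18, -392/5, …
ICs: h(0) = 0, h′(0) = -1.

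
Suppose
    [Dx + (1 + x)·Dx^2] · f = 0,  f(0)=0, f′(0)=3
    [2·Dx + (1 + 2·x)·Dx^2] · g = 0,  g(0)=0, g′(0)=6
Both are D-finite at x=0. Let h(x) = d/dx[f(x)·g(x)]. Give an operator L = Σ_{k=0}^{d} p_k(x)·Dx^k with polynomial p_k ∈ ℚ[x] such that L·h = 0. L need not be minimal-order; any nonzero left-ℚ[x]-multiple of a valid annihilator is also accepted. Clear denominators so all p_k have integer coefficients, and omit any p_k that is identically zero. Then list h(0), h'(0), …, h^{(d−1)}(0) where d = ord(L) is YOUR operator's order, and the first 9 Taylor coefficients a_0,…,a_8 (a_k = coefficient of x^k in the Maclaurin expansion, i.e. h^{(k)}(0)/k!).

L = (20 + 48·x + 32·x^2) + (66 + 268·x + 360·x^2 + 160·x^3)·Dx + (32 + 180·x + 372·x^2 + 336·x^3 + 112·x^4)·Dx^2 + (3 + 22·x + 63·x^2 + 88·x^3 + 60·x^4 + 16·x^5)·Dx^3  (order 3).
h: a_k = 0, 36, -81, 156, -585/2, 2751/5, -5229/5, 14064/7, -545211/140, …
ICs: h(0) = 0, h′(0) = 36, h′′(0) = -162.

f: a_k = 0, 3, -3/2, 1, -3/4, 3/5, -1/2, 3/7, -3/8, …
g: a_k = 0, 6, -6, 8, -12, 96/5, -32, 384/7, -96, …
L₀ := L_f ⊗_s L_g (sym. prod.), ord ≤ 4.
h=h₀': d/dx-closure on L₀ ⇒ L.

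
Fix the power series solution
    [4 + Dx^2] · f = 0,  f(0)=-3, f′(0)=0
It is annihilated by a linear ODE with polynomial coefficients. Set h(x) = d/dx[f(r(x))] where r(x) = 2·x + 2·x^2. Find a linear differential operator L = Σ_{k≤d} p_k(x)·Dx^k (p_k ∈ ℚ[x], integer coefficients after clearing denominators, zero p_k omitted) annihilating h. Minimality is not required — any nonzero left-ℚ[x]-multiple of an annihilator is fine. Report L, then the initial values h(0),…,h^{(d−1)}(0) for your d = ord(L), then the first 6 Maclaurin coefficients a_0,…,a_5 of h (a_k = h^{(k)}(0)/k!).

f: a_k = -3, 0, 6, 0, -2, 0, …
f∘r: x↦r, Dx↦Dx/r' in L_f ⇒ L₀.
h=h₀': d/dx-closure on L₀ ⇒ L.
L = (28 + 128·x + 384·x^2 + 512·x^3 + 256·x^4) + (-6 - 12·x)·Dx + (1 + 4·x + 4·x^2)·Dx^2  (order 2).
h: a_k = 0, 48, 144, -32, -640, -5248/5, …
ICs: h(0) = 0, h′(0) = 48.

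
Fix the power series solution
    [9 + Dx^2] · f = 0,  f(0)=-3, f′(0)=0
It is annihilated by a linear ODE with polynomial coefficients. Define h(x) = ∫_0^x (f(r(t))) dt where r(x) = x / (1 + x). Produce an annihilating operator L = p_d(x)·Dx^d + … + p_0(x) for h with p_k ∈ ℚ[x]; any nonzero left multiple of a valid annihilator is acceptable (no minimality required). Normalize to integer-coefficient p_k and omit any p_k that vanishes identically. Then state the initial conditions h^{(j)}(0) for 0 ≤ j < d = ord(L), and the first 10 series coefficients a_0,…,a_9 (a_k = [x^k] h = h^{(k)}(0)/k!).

L = 9·Dx + (2 + 6·x + 6·x^2 + 2·x^3)·Dx^2 + (1 + 4·x + 6·x^2 + 4·x^3 + x^4)·Dx^3  (order 3).
h: a_k = 0, -3, 0, 9/2, -27/4, 243/40, -9/4, -351/80, 4131/320, -97851/4480, …
ICs: h(0) = 0, h′(0) = -3, h′′(0) = 0.

f: a_k = -3, 0, 27/2, 0, -81/8, 0, 243/80, 0, -2187/4480, 0, …
Change of var in L_f (x↦r) gives L₀.
h=∫h₀ ⇒ L = L₀·Dx.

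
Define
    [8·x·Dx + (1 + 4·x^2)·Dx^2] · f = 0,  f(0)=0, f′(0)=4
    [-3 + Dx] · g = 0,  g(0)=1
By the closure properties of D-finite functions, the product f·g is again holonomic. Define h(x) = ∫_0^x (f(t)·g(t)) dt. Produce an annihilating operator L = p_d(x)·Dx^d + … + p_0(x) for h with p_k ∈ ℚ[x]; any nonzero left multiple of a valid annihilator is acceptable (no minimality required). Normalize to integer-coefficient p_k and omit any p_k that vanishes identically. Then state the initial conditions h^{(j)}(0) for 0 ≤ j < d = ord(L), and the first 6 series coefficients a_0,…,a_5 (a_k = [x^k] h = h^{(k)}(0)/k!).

L = (9 - 24·x + 36·x^2)·Dx + (-6 + 8·x - 24·x^2)·Dx^2 + (1 + 4·x^2)·Dx^3  (order 3).
h: a_k = 0, 0, 2, 4, 19/6, 2/5, …
ICs: h(0) = 0, h′(0) = 0, h′′(0) = 4.

f: a_k = 0, 4, 0, -16/3, 0, 64/5, …
g: a_k = 1, 3, 9/2, 9/2, 27/8, 81/40, …
L₀ := L_f ⊗_s L_g (sym. prod.), ord ≤ 2.
∫: right-multiply L₀ by Dx.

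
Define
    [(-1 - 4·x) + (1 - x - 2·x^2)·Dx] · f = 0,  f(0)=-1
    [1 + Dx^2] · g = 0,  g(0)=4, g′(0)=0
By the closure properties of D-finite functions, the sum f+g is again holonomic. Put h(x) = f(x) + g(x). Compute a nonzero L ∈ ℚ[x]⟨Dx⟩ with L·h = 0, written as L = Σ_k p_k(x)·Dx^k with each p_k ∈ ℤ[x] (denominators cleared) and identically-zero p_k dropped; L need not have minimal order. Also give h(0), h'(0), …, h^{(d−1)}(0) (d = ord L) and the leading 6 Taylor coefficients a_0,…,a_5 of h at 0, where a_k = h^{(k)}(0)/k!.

L = (31 + 146·x + 133·x^2 + 184·x^3 + 20·x^4 + 16·x^5) + (-7 - 3·x + 3·x^2 + 37·x^3 + 42·x^4 + 12·x^5 + 8·x^6)·Dx + (31 + 146·x + 133·x^2 + 184·x^3 + 20·x^4 + 16·x^5)·Dx^2 + (-7 - 3·x + 3·x^2 + 37·x^3 + 42·x^4 + 12·x^5 + 8·x^6)·Dx^3  (order 3).
h: a_k = 3, -1, -5, -5, -65/6, -21, …
ICs: h(0) = 3, h′(0) = -1, h′′(0) = -10.

f: a_k = -1, -1, -3, -5, -11, -21, …
g: a_k = 4, 0, -2, 0, 1/6, 0, …
L₀ := lclm(L_f,L_g); ord L₀ ≤ 1+2.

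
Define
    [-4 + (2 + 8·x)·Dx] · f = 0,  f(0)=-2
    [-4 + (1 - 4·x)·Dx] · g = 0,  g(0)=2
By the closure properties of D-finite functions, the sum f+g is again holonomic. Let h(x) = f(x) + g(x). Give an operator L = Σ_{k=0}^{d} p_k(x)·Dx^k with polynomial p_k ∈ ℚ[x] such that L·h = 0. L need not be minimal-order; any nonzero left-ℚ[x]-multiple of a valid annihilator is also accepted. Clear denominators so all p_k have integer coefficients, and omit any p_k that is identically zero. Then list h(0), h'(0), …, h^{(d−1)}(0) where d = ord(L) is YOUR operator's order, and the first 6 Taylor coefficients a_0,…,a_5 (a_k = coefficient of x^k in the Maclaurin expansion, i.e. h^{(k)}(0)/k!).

f: a_k = -2, -4, 4, -8, 20, -56, …
g: a_k = 2, 8, 32, 128, 512, 2048, …
Sum ⇒ L₀ = lclm(L_f,L_g) in ℚ(x)⟨Dx⟩.
L = (40 + 96·x) + (-18 - 112·x - 288·x^2)·Dx + (1 + 12·x - 16·x^2 - 192·x^3)·Dx^2  (order 2).
h: a_k = 0, 4, 36, 120, 532, 1992, …
ICs: h(0) = 0, h′(0) = 4.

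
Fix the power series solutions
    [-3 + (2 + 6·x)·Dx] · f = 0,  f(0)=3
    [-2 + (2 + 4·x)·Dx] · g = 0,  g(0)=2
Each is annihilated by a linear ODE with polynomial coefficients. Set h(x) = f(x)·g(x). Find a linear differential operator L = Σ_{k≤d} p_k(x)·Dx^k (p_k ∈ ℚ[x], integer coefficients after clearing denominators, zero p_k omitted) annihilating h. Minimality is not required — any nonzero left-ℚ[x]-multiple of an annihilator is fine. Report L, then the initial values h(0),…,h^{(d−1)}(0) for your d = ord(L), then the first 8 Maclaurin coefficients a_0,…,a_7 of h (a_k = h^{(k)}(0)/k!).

f: a_k = 3, 9/2, -27/8, 81/16, -1215/128, 5103/256, -45927/1024, 216513/2048, …
g: a_k = 2, 2, -1, 1, -5/4, 7/4, -21/8, 33/8, …
L₀ := L_f ⊗_s L_g (sym. prod.), ord ≤ 1.
L = (-5 - 12·x) + (2 + 10·x + 12·x^2)·Dx  (order 1).
h: a_k = 6, 15, -3/4, 15/8, -303/64, 1545/128, -15903/512, 82575/1024, …
ICs: h(0) = 6.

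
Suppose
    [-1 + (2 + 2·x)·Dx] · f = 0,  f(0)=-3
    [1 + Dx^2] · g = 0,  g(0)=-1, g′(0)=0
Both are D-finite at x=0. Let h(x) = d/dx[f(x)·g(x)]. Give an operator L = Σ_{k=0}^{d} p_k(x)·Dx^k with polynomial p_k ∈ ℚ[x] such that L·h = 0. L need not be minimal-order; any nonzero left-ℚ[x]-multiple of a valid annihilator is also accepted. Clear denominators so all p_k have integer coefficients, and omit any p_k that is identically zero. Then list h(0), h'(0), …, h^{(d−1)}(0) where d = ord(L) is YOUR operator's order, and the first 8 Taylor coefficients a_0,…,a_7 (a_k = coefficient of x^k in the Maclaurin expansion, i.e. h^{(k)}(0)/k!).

L = (53 + 144·x + 136·x^2 + 64·x^3 + 16·x^4) + (-4 - 36·x - 48·x^2 - 16·x^3)·Dx + (28 + 88·x + 108·x^2 + 64·x^3 + 16·x^4)·Dx^2  (order 2).
h: a_k = 3/2, -15/4, -27/16, 25/32, 65/256, -349/2560, 2807/30720, -44047/430080, …
ICs: h(0) = 3/2, h′(0) = -15/4.

f: a_k = -3, -3/2, 3/8, -3/16, 15/128, -21/256, 63/1024, -99/2048, …
g: a_k = -1, 0, 1/2, 0, -1/24, 0, 1/720, 0, …
h₀=f·g: eliminate ⇒ L₀, order ≤ 1·2.
h₀' ⇒ L via d/dx closure of L₀.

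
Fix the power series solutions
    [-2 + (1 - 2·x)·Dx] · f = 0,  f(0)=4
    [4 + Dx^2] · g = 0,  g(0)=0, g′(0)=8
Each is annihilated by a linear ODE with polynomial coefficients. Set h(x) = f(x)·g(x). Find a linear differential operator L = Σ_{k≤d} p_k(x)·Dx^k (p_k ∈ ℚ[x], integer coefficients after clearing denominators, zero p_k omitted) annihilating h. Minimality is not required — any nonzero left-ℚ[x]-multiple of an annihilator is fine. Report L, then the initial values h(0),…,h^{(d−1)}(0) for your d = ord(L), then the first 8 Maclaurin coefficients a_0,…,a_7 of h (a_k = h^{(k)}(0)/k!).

L = (-4 + 8·x) + 4·Dx + (-1 + 2·x)·Dx^2  (order 2).
h: a_k = 0, 32, 64, 320/3, 640/3, 6464/15, 12928/15, 542848/315, …
ICs: h(0) = 0, h′(0) = 32.

f: a_k = 4, 8, 16, 32, 64, 128, 256, 512, …
g: a_k = 0, 8, 0, -16/3, 0, 16/15, 0, -32/315, …
Sym-product of L_f,L_g gives L₀ (≤ ord 2).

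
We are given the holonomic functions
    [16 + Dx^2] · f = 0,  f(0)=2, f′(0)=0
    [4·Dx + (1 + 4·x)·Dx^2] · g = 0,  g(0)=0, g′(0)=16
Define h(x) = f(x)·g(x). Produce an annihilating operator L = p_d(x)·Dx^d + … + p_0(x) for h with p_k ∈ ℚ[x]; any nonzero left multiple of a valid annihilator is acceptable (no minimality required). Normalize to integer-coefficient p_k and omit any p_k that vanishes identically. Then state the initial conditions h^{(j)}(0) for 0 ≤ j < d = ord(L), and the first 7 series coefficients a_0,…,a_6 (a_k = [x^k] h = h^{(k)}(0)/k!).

L = (-768 + 6144·x + 77824·x^2 + 262144·x^3 + 262144·x^4) + (256 + 5120·x + 24576·x^2 + 32768·x^3)·Dx + (1280·x + 10752·x^2 + 32768·x^3 + 32768·x^4)·Dx^2 + (16 + 320·x + 1536·x^2 + 2048·x^3)·Dx^3 + (3 + 56·x + 368·x^2 + 1024·x^3 + 1024·x^4)·Dx^4  (order 4).
h: a_k = 0, 32, -64, -256/3, 0, 3072/5, -2048, …
ICs: h(0) = 0, h′(0) = 32, h′′(0) = -128, h′′′(0) = -512.

f: a_k = 2, 0, -16, 0, 64/3, 0, -512/45, …
g: a_k = 0, 16, -32, 256/3, -256, 4096/5, -8192/3, …
Sym-product of L_f,L_g gives L₀ (≤ ord 4).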